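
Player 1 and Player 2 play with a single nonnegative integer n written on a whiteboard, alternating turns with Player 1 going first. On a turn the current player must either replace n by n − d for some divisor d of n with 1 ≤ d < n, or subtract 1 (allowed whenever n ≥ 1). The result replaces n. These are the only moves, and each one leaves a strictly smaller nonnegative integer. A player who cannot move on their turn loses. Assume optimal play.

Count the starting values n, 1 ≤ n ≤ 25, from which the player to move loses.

12

Label each position W (a win for the player to move) or L (a loss). A position with no legal move is L; any other position is W exactly when some move reaches an L, and L when every move reaches a W.
n=0: no move → L
n=1: can move to 0, which is L ⇒ W
n=2: the only move is to 1(W), a W ⇒ L
n=3: can move to 2, which is L ⇒ W
n=4: can move to 2, which is L ⇒ W
n=5: the only move is to 4(W), a W ⇒ L
n=6: can move to 5, which is L ⇒ W
n=7: the only move is to 6(W), a W ⇒ L
n=8: can move to 7, which is L ⇒ W
n=9: moves to 6(W), 8(W); every one is W ⇒ L
n=10: can move to 5, which is L ⇒ W
n=11: the only move is to 10(W), a W ⇒ L
n=12: can move to 9, which is L ⇒ W
n=13: the only move is to 12(W), a W ⇒ L
n=14: can move to 7, which is L ⇒ W
n=15: moves to 10(W), 12(W), 14(W); every one is W ⇒ L
n=16: can move to 15, which is L ⇒ W
n=17: the only move is to 16(W), a W ⇒ L
n=18: can move to 9, which is L ⇒ W
n=19: the only move is to 18(W), a W ⇒ L
n=20: can move to 15, which is L ⇒ W
n=21: moves to 14(W), 18(W), 20(W); every one is W ⇒ L
n=22: can move to 11, which is L ⇒ W
n=23: the only move is to 22(W), a W ⇒ L
n=24: can move to 21, which is L ⇒ W
n=25: moves to 20(W), 24(W); every one is W ⇒ L
L entries with 1 ≤ n ≤ 25 (n=0 is outside the asked range and is not counted): n = 2, 5, 7, 9, 11, 13, 15, 17, 19, 21, 23, 25; that makes 12.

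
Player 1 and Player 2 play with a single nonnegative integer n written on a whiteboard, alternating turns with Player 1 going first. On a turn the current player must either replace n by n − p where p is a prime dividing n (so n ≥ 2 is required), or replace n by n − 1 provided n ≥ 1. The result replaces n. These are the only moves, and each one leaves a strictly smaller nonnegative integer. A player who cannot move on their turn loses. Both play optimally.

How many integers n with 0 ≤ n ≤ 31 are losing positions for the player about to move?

Work bottom-up. With no move the player to move loses. Otherwise the position is W if at least one move leads to an L position for the opponent, and L if every move leads to a W.
n=0: no move → L
n=1: reaches L-position 0 → W
n=2: reaches L-position 0 → W
n=3: reaches L-position 0 → W
n=4: only reaches 2(W), 3(W), all W → L
n=5: reaches L-position 0 → W
n=6: reaches L-position 4 → W
n=7: reaches L-position 0 → W
n=8: only reaches 6(W), 7(W), all W → L
n=9: reaches L-position 8 → W
n=10: reaches L-position 8 → W
n=11: reaches L-position 0 → W
n=12: only reaches 9(W), 10(W), 11(W), all W → L
n=13: reaches L-position 0 → W
n=14: reaches L-position 12 → W
n=15: reaches L-position 12 → W
n=16: only reaches 14(W), 15(W), all W → L
n=17: reaches L-position 0 → W
n=18: reaches L-position 16 → W
n=19: reaches L-position 0 → W
n=20: only reaches 15(W), 18(W), 19(W), all W → L
n=21: reaches L-position 20 → W
n=22: reaches L-position 20 → W
n=23: reaches L-position 0 → W
n=24: only reaches 21(W), 22(W), 23(W), all W → L
n=25: reaches L-position 20 → W
n=26: reaches L-position 24 → W
n=27: reaches L-position 24 → W
n=28: only reaches 21(W), 26(W), 27(W), all W → L
n=29: reaches L-position 0 → W
n=30: reaches L-position 28 → W
n=31: reaches L-position 0 → W
L entries with 0 ≤ n ≤ 31: n = 0, 4, 8, 12, 16, 20, 24, 28; that makes 8.

8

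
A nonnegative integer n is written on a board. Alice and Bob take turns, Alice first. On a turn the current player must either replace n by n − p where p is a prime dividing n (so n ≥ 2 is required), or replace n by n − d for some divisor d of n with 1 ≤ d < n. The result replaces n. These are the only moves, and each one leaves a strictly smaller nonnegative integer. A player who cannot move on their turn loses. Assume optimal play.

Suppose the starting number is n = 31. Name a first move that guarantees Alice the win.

Use the standard recursion: the mover loses at a terminal position; elsewhere, the mover wins exactly when some move hands the opponent an L position.
n=0: no move → L
n=1: no move → L
n=2: W (go to 0, an L position)
n=3: W (go to 0, an L position)
n=4: L (options 2(W), 3(W) are all W)
n=5: W (go to 0, an L position)
n=6: W (go to 4, an L position)
n=7: W (go to 0, an L position)
n=8: W (go to 4, an L position)
n=9: L (options 6(W), 8(W) are all W)
n=10: W (go to 9, an L position)
n=11: W (go to 0, an L position)
n=12: W (go to 9, an L position)
n=13: W (go to 0, an L position)
n=14: L (options 7(W), 12(W), 13(W) are all W)
n=15: W (go to 14, an L position)
n=16: W (go to 14, an L position)
n=17: W (go to 0, an L position)
n=18: W (go to 9, an L position)
n=19: W (go to 0, an L position)
n=20: L (options 10(W), 15(W), 16(W), 18(W), 19(W) are all W)
n=21: W (go to 14, an L position)
n=22: W (go to 20, an L position)
n=23: W (go to 0, an L position)
n=24: W (go to 20, an L position)
n=25: W (go to 20, an L position)
n=26: L (options 13(W), 24(W), 25(W) are all W)
n=27: W (go to 26, an L position)
n=28: W (go to 14, an L position)
n=29: W (go to 0, an L position)
n=30: W (go to 20, an L position)
n=31: W (go to 0, an L position)
From 31, the L positions reachable in one move are: 0.

Move to 0.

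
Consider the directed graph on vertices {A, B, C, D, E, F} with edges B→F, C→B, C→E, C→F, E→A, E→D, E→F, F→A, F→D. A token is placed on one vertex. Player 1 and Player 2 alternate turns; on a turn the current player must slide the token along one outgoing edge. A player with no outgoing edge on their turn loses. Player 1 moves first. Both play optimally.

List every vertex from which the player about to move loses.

Positions with no move are L. A position that does have a move is losing for the player to move precisely when every available move leads to a winning position for the opponent. Fill in the labels:
Every edge goes from a vertex to one that appears earlier in the order D, A, F, B, E, C, so processing vertices in that order labels each vertex after all of its successors.
D: no outgoing edge → L
A: no outgoing edge → L
F: reaches L-position A → W
B: only reaches F(W), which is W → L
E: reaches L-position A → W
C: reaches L-position B → W
The losing starting vertices are exactly the entries labelled L in this table (3 of them).

A, B, D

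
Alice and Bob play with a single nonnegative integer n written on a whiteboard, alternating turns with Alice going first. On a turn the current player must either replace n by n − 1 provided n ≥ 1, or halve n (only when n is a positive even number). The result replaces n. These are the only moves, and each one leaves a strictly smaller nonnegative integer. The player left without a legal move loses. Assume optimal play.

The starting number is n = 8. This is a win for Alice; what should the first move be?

Move to 7.

Positions with no move are L. A position that does have a move is losing for the player to move precisely when every available move leads to a winning position for the opponent. Fill in the labels:
n=0: no move → L
n=1: can move to 0, which is L ⇒ W
n=2: the only move is to 1(W), a W ⇒ L
n=3: can move to 2, which is L ⇒ W
n=4: can move to 2, which is L ⇒ W
n=5: the only move is to 4(W), a W ⇒ L
n=6: can move to 5, which is L ⇒ W
n=7: the only move is to 6(W), a W ⇒ L
n=8: can move to 7, which is L ⇒ W
From 8, the L positions reachable in one move are: 7.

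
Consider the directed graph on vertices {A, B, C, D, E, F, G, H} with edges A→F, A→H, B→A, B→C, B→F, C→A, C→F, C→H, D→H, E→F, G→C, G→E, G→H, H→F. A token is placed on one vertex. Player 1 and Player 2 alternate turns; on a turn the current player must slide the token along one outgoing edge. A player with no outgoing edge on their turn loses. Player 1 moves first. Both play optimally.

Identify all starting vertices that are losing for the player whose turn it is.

Positions with no move are L. A position that does have a move is losing for the player to move precisely when every available move leads to a winning position for the opponent. Fill in the labels:
Every edge goes from a vertex to one that appears earlier in the order F, H, A, D, C, B, E, G, so processing vertices in that order labels each vertex after all of its successors.
F: no outgoing edge → L
H: W (go to F, an L position)
A: W (go to F, an L position)
D: L (sole option H(W) is W)
C: W (go to F, an L position)
B: W (go to F, an L position)
E: W (go to F, an L position)
G: L (options E(W), C(W), H(W) are all W)
The losing starting vertices are exactly the entries labelled L in this table (3 of them).

D, F, G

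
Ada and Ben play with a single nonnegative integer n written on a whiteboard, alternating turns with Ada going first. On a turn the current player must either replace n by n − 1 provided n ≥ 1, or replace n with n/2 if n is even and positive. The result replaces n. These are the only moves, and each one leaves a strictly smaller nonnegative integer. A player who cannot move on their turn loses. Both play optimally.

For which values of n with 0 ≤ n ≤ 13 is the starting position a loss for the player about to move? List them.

Positions with no move are L. A position that does have a move is losing for the player to move precisely when every available move leads to a winning position for the opponent. Fill in the labels:
n=0: no move → L
n=1: →0(L), so W
n=2: →1(W) only, which is W, so L
n=3: →2(L), so W
n=4: →2(L), so W
n=5: →4(W) only, which is W, so L
n=6: →5(L), so W
n=7: →6(W) only, which is W, so L
n=8: →7(L), so W
n=9: →8(W) only, which is W, so L
n=10: →5(L), so W
n=11: →10(W) only, which is W, so L
n=12: →11(L), so W
n=13: →12(W) only, which is W, so L
The losing starting values of n are exactly the entries labelled L in this table (7 of them).

0, 2, 5, 7, 9, 11, 13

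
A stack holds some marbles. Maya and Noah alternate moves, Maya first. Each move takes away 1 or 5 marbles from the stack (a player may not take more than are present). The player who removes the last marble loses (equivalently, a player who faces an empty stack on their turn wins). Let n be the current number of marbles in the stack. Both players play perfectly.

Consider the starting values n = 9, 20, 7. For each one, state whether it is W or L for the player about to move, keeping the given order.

9: L, 20: W, 7: L

Use the standard recursion: the mover wins at a terminal position; elsewhere, the mover wins exactly when some move hands the opponent an L position.
n=0: no move; the opponent has just taken the last marble and therefore loses → W
n=1: L (sole option 0(W) is W)
n=2: W (go to 1, an L position)
n=3: L (sole option 2(W) is W)
n=4: W (go to 3, an L position)
n=5: L (options 4(W), 0(W) are all W)
n=6: W (go to 5, an L position)
n=7: L (options 6(W), 2(W) are all W)
n=8: W (go to 7, an L position)
n=9: L (options 8(W), 4(W) are all W)
n=10: W (go to 9, an L position)
n=11: L (options 10(W), 6(W) are all W)
n=12: W (go to 11, an L position)
n=13: L (options 12(W), 8(W) are all W)
n=14: W (go to 13, an L position)
n=15: L (options 14(W), 10(W) are all W)
n=16: W (go to 15, an L position)
n=17: L (options 16(W), 12(W) are all W)
n=18: W (go to 17, an L position)
n=19: L (options 18(W), 14(W) are all W)
n=20: W (go to 19, an L position)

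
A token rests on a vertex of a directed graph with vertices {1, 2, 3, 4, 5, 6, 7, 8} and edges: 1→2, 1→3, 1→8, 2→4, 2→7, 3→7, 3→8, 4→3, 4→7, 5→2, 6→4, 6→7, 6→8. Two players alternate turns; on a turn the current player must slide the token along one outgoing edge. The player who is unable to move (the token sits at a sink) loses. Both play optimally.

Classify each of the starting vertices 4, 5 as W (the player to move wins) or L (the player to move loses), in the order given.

4: W, 5: L

Work bottom-up. With no move the player to move loses. Otherwise the position is W if at least one move leads to an L position for the opponent, and L if every move leads to a W.
Every edge goes from a vertex to one that appears earlier in the order 7, 8, 3, 4, 2, 5, 1, 6, so processing vertices in that order labels each vertex after all of its successors.
7: no outgoing edge → L
8: no outgoing edge → L
3: reaches L-position 8 → W
4: reaches L-position 7 → W
2: reaches L-position 7 → W
5: only reaches 2(W), which is W → L
1: reaches L-position 8 → W
6: reaches L-position 8 → W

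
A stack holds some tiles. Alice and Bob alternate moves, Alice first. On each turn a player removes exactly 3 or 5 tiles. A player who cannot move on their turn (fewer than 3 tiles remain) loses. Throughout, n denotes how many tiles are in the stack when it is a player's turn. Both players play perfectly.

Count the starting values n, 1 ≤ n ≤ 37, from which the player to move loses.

14

Classify positions by backward induction: terminal positions (no move available) are L. From any other position, the mover wins iff some move reaches an L.
n=0: no move → L
n=1: no move → L
n=2: no move → L
n=3: W (go to 0, an L position)
n=4: W (go to 1, an L position)
n=5: W (go to 2, an L position)
n=6: W (go to 1, an L position)
n=7: W (go to 2, an L position)
n=8: L (options 5(W), 3(W) are all W)
n=9: L (options 6(W), 4(W) are all W)
n=10: L (options 7(W), 5(W) are all W)
n=11: W (go to 8, an L position)
n=12: W (go to 9, an L position)
n=13: W (go to 10, an L position)
n=14: W (go to 9, an L position)
n=15: W (go to 10, an L position)
n=16: L (options 13(W), 11(W) are all W)
n=17: L (options 14(W), 12(W) are all W)
n=18: L (options 15(W), 13(W) are all W)
n=19: W (go to 16, an L position)
n=20: W (go to 17, an L position)
n=21: W (go to 18, an L position)
n=22: W (go to 17, an L position)
n=23: W (go to 18, an L position)
n=24: L (options 21(W), 19(W) are all W)
n=25: L (options 22(W), 20(W) are all W)
n=26: L (options 23(W), 21(W) are all W)
n=27: W (go to 24, an L position)
n=28: W (go to 25, an L position)
n=29: W (go to 26, an L position)
n=30: W (go to 25, an L position)
n=31: W (go to 26, an L position)
n=32: L (options 29(W), 27(W) are all W)
n=33: L (options 30(W), 28(W) are all W)
n=34: L (options 31(W), 29(W) are all W)
n=35: W (go to 32, an L position)
n=36: W (go to 33, an L position)
n=37: W (go to 34, an L position)
L entries with 1 ≤ n ≤ 37 (n=0 is outside the asked range and is not counted): n = 1, 2, 8, 9, 10, 16, 17, 18, 24, 25, 26, 32, 33, 34; that makes 14.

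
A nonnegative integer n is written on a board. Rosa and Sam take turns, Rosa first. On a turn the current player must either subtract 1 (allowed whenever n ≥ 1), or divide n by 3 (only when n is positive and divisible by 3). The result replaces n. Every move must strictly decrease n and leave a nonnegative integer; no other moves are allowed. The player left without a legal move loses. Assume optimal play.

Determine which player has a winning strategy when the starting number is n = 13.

Sam wins.

Work bottom-up. With no move the player to move loses. Otherwise the position is W if at least one move leads to an L position for the opponent, and L if every move leads to a W.
n=0: no move → L
n=1: reaches L-position 0 → W
n=2: only reaches 1(W), which is W → L
n=3: reaches L-position 2 → W
n=4: only reaches 3(W), which is W → L
n=5: reaches L-position 4 → W
n=6: reaches L-position 2 → W
n=7: only reaches 6(W), which is W → L
n=8: reaches L-position 7 → W
n=9: only reaches 3(W), 8(W), all W → L
n=10: reaches L-position 9 → W
n=11: only reaches 10(W), which is W → L
n=12: reaches L-position 4 → W
n=13: only reaches 12(W), which is W → L
The starting position 13 is L: whatever Rosa does, the opponent receives a W position.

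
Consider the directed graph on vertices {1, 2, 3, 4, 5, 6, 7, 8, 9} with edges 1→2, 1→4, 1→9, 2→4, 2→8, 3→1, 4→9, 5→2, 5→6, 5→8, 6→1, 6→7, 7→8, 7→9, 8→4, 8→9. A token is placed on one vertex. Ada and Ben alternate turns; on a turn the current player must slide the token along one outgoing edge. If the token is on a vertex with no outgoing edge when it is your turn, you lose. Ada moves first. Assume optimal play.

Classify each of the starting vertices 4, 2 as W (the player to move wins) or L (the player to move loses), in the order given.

Compute win/loss labels from the base case upward. A position with no move is L. Any other position is W if it can reach an L in one move, else L.
Every edge goes from a vertex to one that appears earlier in the order 9, 4, 8, 2, 1, 7, 6, 5, 3, so processing vertices in that order labels each vertex after all of its successors.
9: no outgoing edge → L
4: →9(L), so W
8: →9(L), so W
2: →8(W), 4(W) — all W, so L
1: →2(L), so W
7: →9(L), so W
6: →7(W), 1(W) — all W, so L
5: →6(L), so W
3: →1(W) only, which is W, so L

4: W, 2: L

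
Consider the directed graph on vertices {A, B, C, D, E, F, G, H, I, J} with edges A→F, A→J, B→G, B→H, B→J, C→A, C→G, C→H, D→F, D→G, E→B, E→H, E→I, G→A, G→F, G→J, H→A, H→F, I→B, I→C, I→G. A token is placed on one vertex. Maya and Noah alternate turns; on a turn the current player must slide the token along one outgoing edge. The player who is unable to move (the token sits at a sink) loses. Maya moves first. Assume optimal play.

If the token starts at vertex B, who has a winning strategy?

Maya wins.

Label each position W (a win for the player to move) or L (a loss). A position with no legal move is L; any other position is W exactly when some move reaches an L, and L when every move reaches a W.
Every edge goes from a vertex to one that appears earlier in the order J, F, A, G, H, C, B, D, I, E, so processing vertices in that order labels each vertex after all of its successors.
J: no outgoing edge → L
F: no outgoing edge → L
A: reaches L-position F → W
G: reaches L-position F → W
H: reaches L-position F → W
C: only reaches H(W), G(W), A(W), all W → L
B: reaches L-position J → W
D: reaches L-position F → W
I: reaches L-position C → W
E: only reaches I(W), B(W), H(W), all W → L
From B Maya can move to J, reaching an L position.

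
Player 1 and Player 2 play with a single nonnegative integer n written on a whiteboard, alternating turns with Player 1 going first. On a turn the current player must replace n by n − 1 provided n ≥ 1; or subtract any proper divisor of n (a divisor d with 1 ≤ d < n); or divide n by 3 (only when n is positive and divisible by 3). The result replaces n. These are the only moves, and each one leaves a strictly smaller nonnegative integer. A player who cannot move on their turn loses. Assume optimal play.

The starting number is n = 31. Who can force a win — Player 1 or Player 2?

Label each position W (a win for the player to move) or L (a loss). A position with no legal move is L; any other position is W exactly when some move reaches an L, and L when every move reaches a W.
n=0: no move → L
n=1: W (go to 0, an L position)
n=2: L (sole option 1(W) is W)
n=3: W (go to 2, an L position)
n=4: W (go to 2, an L position)
n=5: L (sole option 4(W) is W)
n=6: W (go to 2, an L position)
n=7: L (sole option 6(W) is W)
n=8: W (go to 7, an L position)
n=9: L (options 3(W), 6(W), 8(W) are all W)
n=10: W (go to 5, an L position)
n=11: L (sole option 10(W) is W)
n=12: W (go to 9, an L position)
n=13: L (sole option 12(W) is W)
n=14: W (go to 7, an L position)
n=15: W (go to 5, an L position)
n=16: L (options 8(W), 12(W), 14(W), 15(W) are all W)
n=17: W (go to 16, an L position)
n=18: W (go to 9, an L position)
n=19: L (sole option 18(W) is W)
n=20: W (go to 16, an L position)
n=21: W (go to 7, an L position)
n=22: W (go to 11, an L position)
n=23: L (sole option 22(W) is W)
n=24: W (go to 16, an L position)
n=25: L (options 20(W), 24(W) are all W)
n=26: W (go to 13, an L position)
n=27: W (go to 9, an L position)
n=28: L (options 14(W), 21(W), 24(W), 26(W), 27(W) are all W)
n=29: W (go to 28, an L position)
n=30: W (go to 25, an L position)
n=31: L (sole option 30(W) is W)
Every move from 31 reaches a W position, so the mover loses.

Player 2 wins.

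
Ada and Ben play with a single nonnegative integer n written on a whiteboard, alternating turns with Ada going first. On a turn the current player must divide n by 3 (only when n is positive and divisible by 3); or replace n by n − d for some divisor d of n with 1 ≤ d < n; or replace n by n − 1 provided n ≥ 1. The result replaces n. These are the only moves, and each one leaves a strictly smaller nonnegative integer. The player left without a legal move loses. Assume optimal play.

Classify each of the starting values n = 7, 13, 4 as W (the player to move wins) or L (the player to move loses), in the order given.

7: L, 13: L, 4: W

Build the W/L table. Terminal = L. A non-terminal position is W if it has a move to some L; otherwise it is L.
n=0: no move → L
n=1: →0(L), so W
n=2: →1(W) only, which is W, so L
n=3: →2(L), so W
n=4: →2(L), so W
n=5: →4(W) only, which is W, so L
n=6: →2(L), so W
n=7: →6(W) only, which is W, so L
n=8: →7(L), so W
n=9: →3(W), 6(W), 8(W) — all W, so L
n=10: →5(L), so W
n=11: →10(W) only, which is W, so L
n=12: →9(L), so W
n=13: →12(W) only, which is W, so L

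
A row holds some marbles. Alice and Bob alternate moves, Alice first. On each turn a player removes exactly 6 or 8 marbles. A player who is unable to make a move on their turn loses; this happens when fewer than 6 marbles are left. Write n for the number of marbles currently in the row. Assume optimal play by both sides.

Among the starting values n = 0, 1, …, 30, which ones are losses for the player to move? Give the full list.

0, 1, 2, 3, 4, 5, 14, 15, 16, 17, 18, 19, 28, 29, 30

Work bottom-up. With no move the player to move loses. Otherwise the position is W if at least one move leads to an L position for the opponent, and L if every move leads to a W.
n=0: no move → L
n=1: no move → L
n=2: no move → L
n=3: no move → L
n=4: no move → L
n=5: no move → L
n=6: can move to 0, which is L ⇒ W
n=7: can move to 1, which is L ⇒ W
n=8: can move to 2, which is L ⇒ W
n=9: can move to 3, which is L ⇒ W
n=10: can move to 4, which is L ⇒ W
n=11: can move to 5, which is L ⇒ W
n=12: can move to 4, which is L ⇒ W
n=13: can move to 5, which is L ⇒ W
n=14: moves to 8(W), 6(W); every one is W ⇒ L
n=15: moves to 9(W), 7(W); every one is W ⇒ L
n=16: moves to 10(W), 8(W); every one is W ⇒ L
n=17: moves to 11(W), 9(W); every one is W ⇒ L
n=18: moves to 12(W), 10(W); every one is W ⇒ L
n=19: moves to 13(W), 11(W); every one is W ⇒ L
n=20: can move to 14, which is L ⇒ W
n=21: can move to 15, which is L ⇒ W
n=22: can move to 16, which is L ⇒ W
n=23: can move to 17, which is L ⇒ W
n=24: can move to 18, which is L ⇒ W
n=25: can move to 19, which is L ⇒ W
n=26: can move to 18, which is L ⇒ W
n=27: can move to 19, which is L ⇒ W
n=28: moves to 22(W), 20(W); every one is W ⇒ L
n=29: moves to 23(W), 21(W); every one is W ⇒ L
n=30: moves to 24(W), 22(W); every one is W ⇒ L
The losing starting values of n are exactly the entries labelled L in this table (15 of them).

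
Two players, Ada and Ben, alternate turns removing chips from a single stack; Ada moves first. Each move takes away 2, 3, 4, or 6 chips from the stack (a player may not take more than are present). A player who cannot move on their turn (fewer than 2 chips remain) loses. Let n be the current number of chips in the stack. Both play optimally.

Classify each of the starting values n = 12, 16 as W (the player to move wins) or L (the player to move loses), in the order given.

12: W, 16: L

Build the W/L table. Terminal = L. A non-terminal position is W if it has a move to some L; otherwise it is L.
n=0: no move → L
n=1: no move → L
n=2: can move to 0, which is L ⇒ W
n=3: can move to 1, which is L ⇒ W
n=4: can move to 1, which is L ⇒ W
n=5: can move to 1, which is L ⇒ W
n=6: can move to 0, which is L ⇒ W
n=7: can move to 1, which is L ⇒ W
n=8: moves to 6(W), 5(W), 4(W), 2(W); every one is W ⇒ L
n=9: moves to 7(W), 6(W), 5(W), 3(W); every one is W ⇒ L
n=10: can move to 8, which is L ⇒ W
n=11: can move to 9, which is L ⇒ W
n=12: can move to 9, which is L ⇒ W
n=13: can move to 9, which is L ⇒ W
n=14: can move to 8, which is L ⇒ W
n=15: can move to 9, which is L ⇒ W
n=16: moves to 14(W), 13(W), 12(W), 10(W); every one is W ⇒ L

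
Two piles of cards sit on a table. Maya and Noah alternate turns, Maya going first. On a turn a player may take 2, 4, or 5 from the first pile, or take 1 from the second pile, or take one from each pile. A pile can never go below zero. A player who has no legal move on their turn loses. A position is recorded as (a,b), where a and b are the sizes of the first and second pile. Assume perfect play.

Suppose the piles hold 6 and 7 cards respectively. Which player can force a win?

Classify positions by backward induction: terminal positions (no move available) are L. From any other position, the mover wins iff some move reaches an L.
No move ever increases a pile, so every position that can arise here has a ≤ 6 and b ≤ 7; it is enough to label the cells with 0 ≤ a ≤ 6 and 0 ≤ b ≤ 7.
Every move lowers a or b (never raises either), so fill the grid row by row in increasing a, and left to right within a row: each cell's successors are then already labelled.
      b=0  b=1  b=2  b=3  b=4  b=5  b=6  b=7
a=0:    L    W    L    W    L    W    L    W
a=1:    L    W    L    W    L    W    L    W
a=2:    W    W    W    W    W    W    W    W
a=3:    W    L    W    L    W    L    W    L
a=4:    W    L    W    L    W    L    W    L
a=5:    W    W    W    W    W    W    W    W
a=6:    W    W    W    W    W    W    W    W
Cells with no legal move (terminal, hence L): (0,0), (1,0).
The remaining L cells, each justified by listing all of its moves:
(0,2): the only move is to (0,1)(W), a W ⇒ L
(0,4): the only move is to (0,3)(W), a W ⇒ L
(0,6): the only move is to (0,5)(W), a W ⇒ L
(1,2): moves to (1,1)(W), (0,1)(W); every one is W ⇒ L
(1,4): moves to (1,3)(W), (0,3)(W); every one is W ⇒ L
(1,6): moves to (1,5)(W), (0,5)(W); every one is W ⇒ L
(3,1): moves to (1,1)(W), (3,0)(W), (2,0)(W); every one is W ⇒ L
(3,3): moves to (1,3)(W), (3,2)(W), (2,2)(W); every one is W ⇒ L
(3,5): moves to (1,5)(W), (3,4)(W), (2,4)(W); every one is W ⇒ L
(3,7): moves to (1,7)(W), (3,6)(W), (2,6)(W); every one is W ⇒ L
(4,1): moves to (2,1)(W), (0,1)(W), (4,0)(W), (3,0)(W); every one is W ⇒ L
(4,3): moves to (2,3)(W), (0,3)(W), (4,2)(W), (3,2)(W); every one is W ⇒ L
(4,5): moves to (2,5)(W), (0,5)(W), (4,4)(W), (3,4)(W); every one is W ⇒ L
(4,7): moves to (2,7)(W), (0,7)(W), (4,6)(W), (3,6)(W); every one is W ⇒ L
Every other cell has at least one move into one of the L cells above, so it is W.
The starting position (6,7) is W: Maya should move to (4,7), handing over an L position.

Maya wins.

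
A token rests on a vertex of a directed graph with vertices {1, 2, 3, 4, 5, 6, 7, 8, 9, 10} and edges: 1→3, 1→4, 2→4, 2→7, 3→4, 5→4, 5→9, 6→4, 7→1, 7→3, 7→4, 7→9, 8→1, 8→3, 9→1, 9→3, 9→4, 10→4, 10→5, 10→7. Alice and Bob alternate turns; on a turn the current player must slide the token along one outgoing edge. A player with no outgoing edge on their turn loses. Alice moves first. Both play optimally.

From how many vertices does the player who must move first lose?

Positions with no move are L. A position that does have a move is losing for the player to move precisely when every available move leads to a winning position for the opponent. Fill in the labels:
Every edge goes from a vertex to one that appears earlier in the order 4, 3, 1, 9, 8, 7, 6, 5, 10, 2, so processing vertices in that order labels each vertex after all of its successors.
4: no outgoing edge → L
3: can move to 4, which is L ⇒ W
1: can move to 4, which is L ⇒ W
9: can move to 4, which is L ⇒ W
8: moves to 1(W), 3(W); every one is W ⇒ L
7: can move to 4, which is L ⇒ W
6: can move to 4, which is L ⇒ W
5: can move to 4, which is L ⇒ W
10: can move to 4, which is L ⇒ W
2: can move to 4, which is L ⇒ W
The L vertices are 4, 8; that is 2 in all.

2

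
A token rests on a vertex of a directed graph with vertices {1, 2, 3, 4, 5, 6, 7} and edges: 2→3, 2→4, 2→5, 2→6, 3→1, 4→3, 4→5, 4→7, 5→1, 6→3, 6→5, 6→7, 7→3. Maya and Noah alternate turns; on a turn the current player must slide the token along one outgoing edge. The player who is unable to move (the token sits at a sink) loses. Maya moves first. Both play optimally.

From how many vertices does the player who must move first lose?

Build the W/L table. Terminal = L. A non-terminal position is W if it has a move to some L; otherwise it is L.
Every edge goes from a vertex to one that appears earlier in the order 1, 3, 5, 7, 6, 4, 2, so processing vertices in that order labels each vertex after all of its successors.
1: no outgoing edge → L
3: →1(L), so W
5: →1(L), so W
7: →3(W) only, which is W, so L
6: →7(L), so W
4: →7(L), so W
2: →4(W), 6(W), 5(W), 3(W) — all W, so L
The L vertices are 1, 2, 7; that is 3 in all.

3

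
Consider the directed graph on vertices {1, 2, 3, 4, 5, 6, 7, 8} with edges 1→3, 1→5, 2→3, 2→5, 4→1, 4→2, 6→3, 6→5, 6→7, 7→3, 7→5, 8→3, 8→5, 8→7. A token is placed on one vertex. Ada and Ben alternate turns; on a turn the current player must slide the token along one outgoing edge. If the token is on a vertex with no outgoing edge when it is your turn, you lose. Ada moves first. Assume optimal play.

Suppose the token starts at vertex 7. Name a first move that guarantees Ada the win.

Move to 3.

Label each position W (a win for the player to move) or L (a loss). A position with no legal move is L; any other position is W exactly when some move reaches an L, and L when every move reaches a W.
Every edge goes from a vertex to one that appears earlier in the order 5, 3, 1, 2, 4, 7, 8, 6, so processing vertices in that order labels each vertex after all of its successors.
5: no outgoing edge → L
3: no outgoing edge → L
1: can move to 3, which is L ⇒ W
2: can move to 3, which is L ⇒ W
4: moves to 2(W), 1(W); every one is W ⇒ L
7: can move to 3, which is L ⇒ W
8: can move to 3, which is L ⇒ W
6: can move to 3, which is L ⇒ W
From 7, the L positions reachable in one move are: 3, 5. Any move reaching one of these is winning.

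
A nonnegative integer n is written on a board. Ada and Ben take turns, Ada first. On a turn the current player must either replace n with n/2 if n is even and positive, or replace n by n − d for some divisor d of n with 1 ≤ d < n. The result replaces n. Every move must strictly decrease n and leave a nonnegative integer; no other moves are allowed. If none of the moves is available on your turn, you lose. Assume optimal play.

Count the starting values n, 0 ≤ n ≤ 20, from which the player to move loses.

11

Label each position W (a win for the player to move) or L (a loss). A position with no legal move is L; any other position is W exactly when some move reaches an L, and L when every move reaches a W.
n=0: no move → L
n=1: no move → L
n=2: W (go to 1, an L position)
n=3: L (sole option 2(W) is W)
n=4: W (go to 3, an L position)
n=5: L (sole option 4(W) is W)
n=6: W (go to 3, an L position)
n=7: L (sole option 6(W) is W)
n=8: W (go to 7, an L position)
n=9: L (options 6(W), 8(W) are all W)
n=10: W (go to 5, an L position)
n=11: L (sole option 10(W) is W)
n=12: W (go to 9, an L position)
n=13: L (sole option 12(W) is W)
n=14: W (go to 7, an L position)
n=15: L (options 10(W), 12(W), 14(W) are all W)
n=16: W (go to 15, an L position)
n=17: L (sole option 16(W) is W)
n=18: W (go to 9, an L position)
n=19: L (sole option 18(W) is W)
n=20: W (go to 15, an L position)
L entries with 0 ≤ n ≤ 20: n = 0, 1, 3, 5, 7, 9, 11, 13, 15, 17, 19; that makes 11.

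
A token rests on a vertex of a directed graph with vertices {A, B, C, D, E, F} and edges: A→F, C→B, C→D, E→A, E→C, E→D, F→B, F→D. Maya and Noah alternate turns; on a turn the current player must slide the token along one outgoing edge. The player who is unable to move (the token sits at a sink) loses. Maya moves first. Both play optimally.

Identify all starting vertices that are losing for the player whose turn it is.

Positions with no move are L. A position that does have a move is losing for the player to move precisely when every available move leads to a winning position for the opponent. Fill in the labels:
Every edge goes from a vertex to one that appears earlier in the order B, D, F, A, C, E, so processing vertices in that order labels each vertex after all of its successors.
B: no outgoing edge → L
D: no outgoing edge → L
F: reaches L-position D → W
A: only reaches F(W), which is W → L
C: reaches L-position D → W
E: reaches L-position A → W
The losing starting vertices are exactly the entries labelled L in this table (3 of them).

A, B, D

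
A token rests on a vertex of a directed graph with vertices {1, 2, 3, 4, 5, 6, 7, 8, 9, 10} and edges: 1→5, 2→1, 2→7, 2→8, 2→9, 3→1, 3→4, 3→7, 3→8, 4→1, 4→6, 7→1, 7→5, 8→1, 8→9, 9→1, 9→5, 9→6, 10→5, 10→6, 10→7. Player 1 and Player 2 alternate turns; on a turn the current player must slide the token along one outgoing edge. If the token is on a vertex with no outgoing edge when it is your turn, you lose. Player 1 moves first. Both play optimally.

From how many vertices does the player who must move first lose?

Compute win/loss labels from the base case upward. A position with no move is L. Any other position is W if it can reach an L in one move, else L.
Every edge goes from a vertex to one that appears earlier in the order 6, 5, 1, 4, 9, 7, 10, 8, 2, 3, so processing vertices in that order labels each vertex after all of its successors.
6: no outgoing edge → L
5: no outgoing edge → L
1: W (go to 5, an L position)
4: W (go to 6, an L position)
9: W (go to 5, an L position)
7: W (go to 5, an L position)
10: W (go to 5, an L position)
8: L (options 9(W), 1(W) are all W)
2: W (go to 8, an L position)
3: W (go to 8, an L position)
The L vertices are 5, 6, 8; that is 3 in all.

3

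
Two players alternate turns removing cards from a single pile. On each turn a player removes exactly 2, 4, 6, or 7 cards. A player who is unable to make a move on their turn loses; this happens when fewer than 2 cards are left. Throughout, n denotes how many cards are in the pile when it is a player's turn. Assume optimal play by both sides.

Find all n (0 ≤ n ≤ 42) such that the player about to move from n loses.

Work bottom-up. With no move the player to move loses. Otherwise the position is W if at least one move leads to an L position for the opponent, and L if every move leads to a W.
n=0: no move → L
n=1: no move → L
n=2: can move to 0, which is L ⇒ W
n=3: can move to 1, which is L ⇒ W
n=4: can move to 0, which is L ⇒ W
n=5: can move to 1, which is L ⇒ W
n=6: can move to 0, which is L ⇒ W
n=7: can move to 1, which is L ⇒ W
n=8: can move to 1, which is L ⇒ W
n=9: moves to 7(W), 5(W), 3(W), 2(W); every one is W ⇒ L
n=10: moves to 8(W), 6(W), 4(W), 3(W); every one is W ⇒ L
n=11: can move to 9, which is L ⇒ W
n=12: can move to 10, which is L ⇒ W
n=13: can move to 9, which is L ⇒ W
n=14: can move to 10, which is L ⇒ W
n=15: can move to 9, which is L ⇒ W
n=16: can move to 10, which is L ⇒ W
n=17: can move to 10, which is L ⇒ W
n=18: moves to 16(W), 14(W), 12(W), 11(W); every one is W ⇒ L
n=19: moves to 17(W), 15(W), 13(W), 12(W); every one is W ⇒ L
n=20: can move to 18, which is L ⇒ W
n=21: can move to 19, which is L ⇒ W
n=22: can move to 18, which is L ⇒ W
n=23: can move to 19, which is L ⇒ W
n=24: can move to 18, which is L ⇒ W
n=25: can move to 19, which is L ⇒ W
n=26: can move to 19, which is L ⇒ W
n=27: moves to 25(W), 23(W), 21(W), 20(W); every one is W ⇒ L
n=28: moves to 26(W), 24(W), 22(W), 21(W); every one is W ⇒ L
n=29: can move to 27, which is L ⇒ W
n=30: can move to 28, which is L ⇒ W
n=31: can move to 27, which is L ⇒ W
n=32: can move to 28, which is L ⇒ W
n=33: can move to 27, which is L ⇒ W
n=34: can move to 28, which is L ⇒ W
n=35: can move to 28, which is L ⇒ W
n=36: moves to 34(W), 32(W), 30(W), 29(W); every one is W ⇒ L
n=37: moves to 35(W), 33(W), 31(W), 30(W); every one is W ⇒ L
n=38: can move to 36, which is L ⇒ W
n=39: can move to 37, which is L ⇒ W
n=40: can move to 36, which is L ⇒ W
n=41: can move to 37, which is L ⇒ W
n=42: can move to 36, which is L ⇒ W
Reading off the rows marked L gives the requested list; there are 10 such values of n.

0, 1, 9, 10, 18, 19, 27, 28, 36, 37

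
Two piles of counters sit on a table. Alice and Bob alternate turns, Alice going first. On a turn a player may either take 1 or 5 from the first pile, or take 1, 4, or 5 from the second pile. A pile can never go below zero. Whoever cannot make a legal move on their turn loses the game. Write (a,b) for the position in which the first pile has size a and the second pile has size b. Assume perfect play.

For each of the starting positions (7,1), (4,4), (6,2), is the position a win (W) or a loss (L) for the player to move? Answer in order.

(7,1): L, (4,4): W, (6,2): L

Build the W/L table. Terminal = L. A non-terminal position is W if it has a move to some L; otherwise it is L.
No move ever increases a pile, so every position that can arise here has a ≤ 7 and b ≤ 4; it is enough to label the cells with 0 ≤ a ≤ 7 and 0 ≤ b ≤ 4.
Every move lowers a or b (never raises either), so fill the grid row by row in increasing a, and left to right within a row: each cell's successors are then already labelled.
      b=0  b=1  b=2  b=3  b=4
a=0:    L    W    L    W    W
a=1:    W    L    W    L    W
a=2:    L    W    L    W    W
a=3:    W    L    W    L    W
a=4:    L    W    L    W    W
a=5:    W    L    W    L    W
a=6:    L    W    L    W    W
a=7:    W    L    W    L    W
Cells with no legal move (terminal, hence L): (0,0).
The remaining L cells, each justified by listing all of its moves:
(0,2): L (sole option (0,1)(W) is W)
(1,1): L (options (0,1)(W), (1,0)(W) are all W)
(1,3): L (options (0,3)(W), (1,2)(W) are all W)
(2,0): L (sole option (1,0)(W) is W)
(2,2): L (options (1,2)(W), (2,1)(W) are all W)
(3,1): L (options (2,1)(W), (3,0)(W) are all W)
(3,3): L (options (2,3)(W), (3,2)(W) are all W)
(4,0): L (sole option (3,0)(W) is W)
(4,2): L (options (3,2)(W), (4,1)(W) are all W)
(5,1): L (options (4,1)(W), (0,1)(W), (5,0)(W) are all W)
(5,3): L (options (4,3)(W), (0,3)(W), (5,2)(W) are all W)
(6,0): L (options (5,0)(W), (1,0)(W) are all W)
(6,2): L (options (5,2)(W), (1,2)(W), (6,1)(W) are all W)
(7,1): L (options (6,1)(W), (2,1)(W), (7,0)(W) are all W)
(7,3): L (options (6,3)(W), (2,3)(W), (7,2)(W) are all W)
Every other cell has at least one move into one of the L cells above, so it is W.
(7,1): one of the L cells justified above, so L
(4,4): the move to (4,0) reaches an L cell, so W
(6,2): one of the L cells justified above, so L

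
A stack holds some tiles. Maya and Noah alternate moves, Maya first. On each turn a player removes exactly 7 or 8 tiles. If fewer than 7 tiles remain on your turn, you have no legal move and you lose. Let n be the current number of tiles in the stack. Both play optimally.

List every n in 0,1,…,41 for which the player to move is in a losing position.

0, 1, 2, 3, 4, 5, 6, 15, 16, 17, 18, 19, 20, 21, 30, 31, 32, 33, 34, 35, 36

Work bottom-up. With no move the player to move loses. Otherwise the position is W if at least one move leads to an L position for the opponent, and L if every move leads to a W.
n=0: no move → L
n=1: no move → L
n=2: no move → L
n=3: no move → L
n=4: no move → L
n=5: no move → L
n=6: no move → L
n=7: reaches L-position 0 → W
n=8: reaches L-position 1 → W
n=9: reaches L-position 2 → W
n=10: reaches L-position 3 → W
n=11: reaches L-position 4 → W
n=12: reaches L-position 5 → W
n=13: reaches L-position 6 → W
n=14: reaches L-position 6 → W
n=15: only reaches 8(W), 7(W), all W → L
n=16: only reaches 9(W), 8(W), all W → L
n=17: only reaches 10(W), 9(W), all W → L
n=18: only reaches 11(W), 10(W), all W → L
n=19: only reaches 12(W), 11(W), all W → L
n=20: only reaches 13(W), 12(W), all W → L
n=21: only reaches 14(W), 13(W), all W → L
n=22: reaches L-position 15 → W
n=23: reaches L-position 16 → W
n=24: reaches L-position 17 → W
n=25: reaches L-position 18 → W
n=26: reaches L-position 19 → W
n=27: reaches L-position 20 → W
n=28: reaches L-position 21 → W
n=29: reaches L-position 21 → W
n=30: only reaches 23(W), 22(W), all W → L
n=31: only reaches 24(W), 23(W), all W → L
n=32: only reaches 25(W), 24(W), all W → L
n=33: only reaches 26(W), 25(W), all W → L
n=34: only reaches 27(W), 26(W), all W → L
n=35: only reaches 28(W), 27(W), all W → L
n=36: only reaches 29(W), 28(W), all W → L
n=37: reaches L-position 30 → W
n=38: reaches L-position 31 → W
n=39: reaches L-position 32 → W
n=40: reaches L-position 33 → W
n=41: reaches L-position 34 → W
The losing starting values of n are exactly the entries labelled L in this table (21 of them).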